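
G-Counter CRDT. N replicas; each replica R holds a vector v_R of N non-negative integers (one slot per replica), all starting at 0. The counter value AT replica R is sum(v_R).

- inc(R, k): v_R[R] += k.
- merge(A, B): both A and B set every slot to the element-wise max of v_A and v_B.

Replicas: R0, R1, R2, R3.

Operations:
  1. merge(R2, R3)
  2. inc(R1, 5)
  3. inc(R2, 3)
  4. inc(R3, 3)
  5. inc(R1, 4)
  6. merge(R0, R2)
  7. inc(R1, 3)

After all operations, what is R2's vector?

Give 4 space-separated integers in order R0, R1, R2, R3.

Answer: 0 0 3 0

Derivation:
Op 1: merge R2<->R3 -> R2=(0,0,0,0) R3=(0,0,0,0)
Op 2: inc R1 by 5 -> R1=(0,5,0,0) value=5
Op 3: inc R2 by 3 -> R2=(0,0,3,0) value=3
Op 4: inc R3 by 3 -> R3=(0,0,0,3) value=3
Op 5: inc R1 by 4 -> R1=(0,9,0,0) value=9
Op 6: merge R0<->R2 -> R0=(0,0,3,0) R2=(0,0,3,0)
Op 7: inc R1 by 3 -> R1=(0,12,0,0) value=12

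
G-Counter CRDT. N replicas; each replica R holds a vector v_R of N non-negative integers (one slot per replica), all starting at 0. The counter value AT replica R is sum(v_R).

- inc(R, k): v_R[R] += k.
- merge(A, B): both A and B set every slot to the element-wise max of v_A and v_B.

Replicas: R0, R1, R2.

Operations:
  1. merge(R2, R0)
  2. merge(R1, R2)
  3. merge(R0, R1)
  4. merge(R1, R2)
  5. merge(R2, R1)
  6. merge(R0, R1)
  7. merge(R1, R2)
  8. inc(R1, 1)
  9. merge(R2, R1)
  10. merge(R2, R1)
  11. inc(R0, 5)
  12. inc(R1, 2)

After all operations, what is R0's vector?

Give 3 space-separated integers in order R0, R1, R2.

Op 1: merge R2<->R0 -> R2=(0,0,0) R0=(0,0,0)
Op 2: merge R1<->R2 -> R1=(0,0,0) R2=(0,0,0)
Op 3: merge R0<->R1 -> R0=(0,0,0) R1=(0,0,0)
Op 4: merge R1<->R2 -> R1=(0,0,0) R2=(0,0,0)
Op 5: merge R2<->R1 -> R2=(0,0,0) R1=(0,0,0)
Op 6: merge R0<->R1 -> R0=(0,0,0) R1=(0,0,0)
Op 7: merge R1<->R2 -> R1=(0,0,0) R2=(0,0,0)
Op 8: inc R1 by 1 -> R1=(0,1,0) value=1
Op 9: merge R2<->R1 -> R2=(0,1,0) R1=(0,1,0)
Op 10: merge R2<->R1 -> R2=(0,1,0) R1=(0,1,0)
Op 11: inc R0 by 5 -> R0=(5,0,0) value=5
Op 12: inc R1 by 2 -> R1=(0,3,0) value=3

Answer: 5 0 0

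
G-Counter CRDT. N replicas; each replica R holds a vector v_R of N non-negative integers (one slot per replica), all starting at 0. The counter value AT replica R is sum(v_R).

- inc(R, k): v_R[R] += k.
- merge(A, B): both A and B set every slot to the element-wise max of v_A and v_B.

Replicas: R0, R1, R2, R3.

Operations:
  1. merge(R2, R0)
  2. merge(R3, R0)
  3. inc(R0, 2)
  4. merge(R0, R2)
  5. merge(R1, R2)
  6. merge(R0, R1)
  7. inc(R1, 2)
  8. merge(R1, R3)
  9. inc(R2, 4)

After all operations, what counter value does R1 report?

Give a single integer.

Op 1: merge R2<->R0 -> R2=(0,0,0,0) R0=(0,0,0,0)
Op 2: merge R3<->R0 -> R3=(0,0,0,0) R0=(0,0,0,0)
Op 3: inc R0 by 2 -> R0=(2,0,0,0) value=2
Op 4: merge R0<->R2 -> R0=(2,0,0,0) R2=(2,0,0,0)
Op 5: merge R1<->R2 -> R1=(2,0,0,0) R2=(2,0,0,0)
Op 6: merge R0<->R1 -> R0=(2,0,0,0) R1=(2,0,0,0)
Op 7: inc R1 by 2 -> R1=(2,2,0,0) value=4
Op 8: merge R1<->R3 -> R1=(2,2,0,0) R3=(2,2,0,0)
Op 9: inc R2 by 4 -> R2=(2,0,4,0) value=6

Answer: 4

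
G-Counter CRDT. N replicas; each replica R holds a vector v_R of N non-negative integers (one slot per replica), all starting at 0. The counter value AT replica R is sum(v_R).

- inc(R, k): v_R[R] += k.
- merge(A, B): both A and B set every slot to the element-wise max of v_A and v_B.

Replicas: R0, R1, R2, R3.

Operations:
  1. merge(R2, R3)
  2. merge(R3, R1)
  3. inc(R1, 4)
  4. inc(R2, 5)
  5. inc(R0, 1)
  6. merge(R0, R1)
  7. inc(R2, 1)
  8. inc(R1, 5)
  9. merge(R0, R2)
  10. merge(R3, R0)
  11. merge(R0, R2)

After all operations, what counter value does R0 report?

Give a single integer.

Answer: 11

Derivation:
Op 1: merge R2<->R3 -> R2=(0,0,0,0) R3=(0,0,0,0)
Op 2: merge R3<->R1 -> R3=(0,0,0,0) R1=(0,0,0,0)
Op 3: inc R1 by 4 -> R1=(0,4,0,0) value=4
Op 4: inc R2 by 5 -> R2=(0,0,5,0) value=5
Op 5: inc R0 by 1 -> R0=(1,0,0,0) value=1
Op 6: merge R0<->R1 -> R0=(1,4,0,0) R1=(1,4,0,0)
Op 7: inc R2 by 1 -> R2=(0,0,6,0) value=6
Op 8: inc R1 by 5 -> R1=(1,9,0,0) value=10
Op 9: merge R0<->R2 -> R0=(1,4,6,0) R2=(1,4,6,0)
Op 10: merge R3<->R0 -> R3=(1,4,6,0) R0=(1,4,6,0)
Op 11: merge R0<->R2 -> R0=(1,4,6,0) R2=(1,4,6,0)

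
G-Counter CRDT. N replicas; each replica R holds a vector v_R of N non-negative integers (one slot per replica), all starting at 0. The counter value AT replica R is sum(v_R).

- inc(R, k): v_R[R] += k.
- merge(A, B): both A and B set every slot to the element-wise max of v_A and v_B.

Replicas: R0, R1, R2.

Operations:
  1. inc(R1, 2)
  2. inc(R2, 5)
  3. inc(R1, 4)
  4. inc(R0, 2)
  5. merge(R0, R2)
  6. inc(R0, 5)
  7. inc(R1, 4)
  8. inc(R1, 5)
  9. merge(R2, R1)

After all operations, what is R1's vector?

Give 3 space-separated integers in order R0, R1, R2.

Answer: 2 15 5

Derivation:
Op 1: inc R1 by 2 -> R1=(0,2,0) value=2
Op 2: inc R2 by 5 -> R2=(0,0,5) value=5
Op 3: inc R1 by 4 -> R1=(0,6,0) value=6
Op 4: inc R0 by 2 -> R0=(2,0,0) value=2
Op 5: merge R0<->R2 -> R0=(2,0,5) R2=(2,0,5)
Op 6: inc R0 by 5 -> R0=(7,0,5) value=12
Op 7: inc R1 by 4 -> R1=(0,10,0) value=10
Op 8: inc R1 by 5 -> R1=(0,15,0) value=15
Op 9: merge R2<->R1 -> R2=(2,15,5) R1=(2,15,5)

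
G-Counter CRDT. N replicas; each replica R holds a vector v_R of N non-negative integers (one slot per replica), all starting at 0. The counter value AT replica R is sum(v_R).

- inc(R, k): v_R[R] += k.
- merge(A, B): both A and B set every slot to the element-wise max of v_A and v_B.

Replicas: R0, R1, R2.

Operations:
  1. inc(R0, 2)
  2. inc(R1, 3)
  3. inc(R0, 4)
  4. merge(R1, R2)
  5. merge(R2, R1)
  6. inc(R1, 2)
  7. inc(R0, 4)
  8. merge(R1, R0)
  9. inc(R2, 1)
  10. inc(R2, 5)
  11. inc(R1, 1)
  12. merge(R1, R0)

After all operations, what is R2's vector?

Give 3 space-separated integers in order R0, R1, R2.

Answer: 0 3 6

Derivation:
Op 1: inc R0 by 2 -> R0=(2,0,0) value=2
Op 2: inc R1 by 3 -> R1=(0,3,0) value=3
Op 3: inc R0 by 4 -> R0=(6,0,0) value=6
Op 4: merge R1<->R2 -> R1=(0,3,0) R2=(0,3,0)
Op 5: merge R2<->R1 -> R2=(0,3,0) R1=(0,3,0)
Op 6: inc R1 by 2 -> R1=(0,5,0) value=5
Op 7: inc R0 by 4 -> R0=(10,0,0) value=10
Op 8: merge R1<->R0 -> R1=(10,5,0) R0=(10,5,0)
Op 9: inc R2 by 1 -> R2=(0,3,1) value=4
Op 10: inc R2 by 5 -> R2=(0,3,6) value=9
Op 11: inc R1 by 1 -> R1=(10,6,0) value=16
Op 12: merge R1<->R0 -> R1=(10,6,0) R0=(10,6,0)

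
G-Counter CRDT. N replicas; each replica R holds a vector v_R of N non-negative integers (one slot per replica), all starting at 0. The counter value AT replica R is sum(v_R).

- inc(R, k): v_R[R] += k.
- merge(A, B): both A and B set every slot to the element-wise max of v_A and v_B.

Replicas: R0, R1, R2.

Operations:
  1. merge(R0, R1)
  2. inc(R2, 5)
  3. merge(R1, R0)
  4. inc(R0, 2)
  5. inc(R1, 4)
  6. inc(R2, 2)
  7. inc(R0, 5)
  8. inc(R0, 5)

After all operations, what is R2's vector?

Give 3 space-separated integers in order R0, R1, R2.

Op 1: merge R0<->R1 -> R0=(0,0,0) R1=(0,0,0)
Op 2: inc R2 by 5 -> R2=(0,0,5) value=5
Op 3: merge R1<->R0 -> R1=(0,0,0) R0=(0,0,0)
Op 4: inc R0 by 2 -> R0=(2,0,0) value=2
Op 5: inc R1 by 4 -> R1=(0,4,0) value=4
Op 6: inc R2 by 2 -> R2=(0,0,7) value=7
Op 7: inc R0 by 5 -> R0=(7,0,0) value=7
Op 8: inc R0 by 5 -> R0=(12,0,0) value=12

Answer: 0 0 7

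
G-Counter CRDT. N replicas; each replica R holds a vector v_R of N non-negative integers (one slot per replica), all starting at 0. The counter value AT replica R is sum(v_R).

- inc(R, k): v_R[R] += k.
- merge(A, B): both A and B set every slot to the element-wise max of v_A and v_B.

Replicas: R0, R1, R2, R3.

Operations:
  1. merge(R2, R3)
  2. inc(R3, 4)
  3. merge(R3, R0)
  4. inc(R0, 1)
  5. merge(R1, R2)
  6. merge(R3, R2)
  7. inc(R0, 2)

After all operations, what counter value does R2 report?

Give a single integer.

Answer: 4

Derivation:
Op 1: merge R2<->R3 -> R2=(0,0,0,0) R3=(0,0,0,0)
Op 2: inc R3 by 4 -> R3=(0,0,0,4) value=4
Op 3: merge R3<->R0 -> R3=(0,0,0,4) R0=(0,0,0,4)
Op 4: inc R0 by 1 -> R0=(1,0,0,4) value=5
Op 5: merge R1<->R2 -> R1=(0,0,0,0) R2=(0,0,0,0)
Op 6: merge R3<->R2 -> R3=(0,0,0,4) R2=(0,0,0,4)
Op 7: inc R0 by 2 -> R0=(3,0,0,4) value=7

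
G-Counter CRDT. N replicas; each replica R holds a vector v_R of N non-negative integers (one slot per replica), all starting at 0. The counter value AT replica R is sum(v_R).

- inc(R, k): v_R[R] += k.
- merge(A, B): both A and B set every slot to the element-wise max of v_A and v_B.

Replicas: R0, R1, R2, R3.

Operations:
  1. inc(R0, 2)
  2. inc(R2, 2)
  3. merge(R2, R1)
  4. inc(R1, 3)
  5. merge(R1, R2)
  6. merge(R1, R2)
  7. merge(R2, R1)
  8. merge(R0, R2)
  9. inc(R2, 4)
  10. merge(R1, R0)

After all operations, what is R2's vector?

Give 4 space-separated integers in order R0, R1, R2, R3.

Op 1: inc R0 by 2 -> R0=(2,0,0,0) value=2
Op 2: inc R2 by 2 -> R2=(0,0,2,0) value=2
Op 3: merge R2<->R1 -> R2=(0,0,2,0) R1=(0,0,2,0)
Op 4: inc R1 by 3 -> R1=(0,3,2,0) value=5
Op 5: merge R1<->R2 -> R1=(0,3,2,0) R2=(0,3,2,0)
Op 6: merge R1<->R2 -> R1=(0,3,2,0) R2=(0,3,2,0)
Op 7: merge R2<->R1 -> R2=(0,3,2,0) R1=(0,3,2,0)
Op 8: merge R0<->R2 -> R0=(2,3,2,0) R2=(2,3,2,0)
Op 9: inc R2 by 4 -> R2=(2,3,6,0) value=11
Op 10: merge R1<->R0 -> R1=(2,3,2,0) R0=(2,3,2,0)

Answer: 2 3 6 0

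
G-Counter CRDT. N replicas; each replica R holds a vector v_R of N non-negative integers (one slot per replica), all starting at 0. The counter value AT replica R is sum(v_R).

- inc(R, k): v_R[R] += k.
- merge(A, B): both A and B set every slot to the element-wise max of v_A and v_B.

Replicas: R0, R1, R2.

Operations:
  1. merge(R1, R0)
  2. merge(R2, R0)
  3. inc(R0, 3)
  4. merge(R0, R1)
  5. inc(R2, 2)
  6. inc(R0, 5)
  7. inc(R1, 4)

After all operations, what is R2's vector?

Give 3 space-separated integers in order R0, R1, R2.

Op 1: merge R1<->R0 -> R1=(0,0,0) R0=(0,0,0)
Op 2: merge R2<->R0 -> R2=(0,0,0) R0=(0,0,0)
Op 3: inc R0 by 3 -> R0=(3,0,0) value=3
Op 4: merge R0<->R1 -> R0=(3,0,0) R1=(3,0,0)
Op 5: inc R2 by 2 -> R2=(0,0,2) value=2
Op 6: inc R0 by 5 -> R0=(8,0,0) value=8
Op 7: inc R1 by 4 -> R1=(3,4,0) value=7

Answer: 0 0 2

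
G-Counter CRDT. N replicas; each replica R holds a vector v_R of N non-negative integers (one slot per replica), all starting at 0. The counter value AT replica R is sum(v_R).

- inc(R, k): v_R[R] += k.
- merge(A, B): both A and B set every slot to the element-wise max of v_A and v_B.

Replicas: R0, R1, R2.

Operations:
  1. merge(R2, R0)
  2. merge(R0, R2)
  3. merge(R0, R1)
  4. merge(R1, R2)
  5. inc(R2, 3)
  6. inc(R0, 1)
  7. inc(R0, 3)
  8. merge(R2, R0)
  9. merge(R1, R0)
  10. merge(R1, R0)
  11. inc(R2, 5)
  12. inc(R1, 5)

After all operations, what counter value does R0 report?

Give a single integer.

Answer: 7

Derivation:
Op 1: merge R2<->R0 -> R2=(0,0,0) R0=(0,0,0)
Op 2: merge R0<->R2 -> R0=(0,0,0) R2=(0,0,0)
Op 3: merge R0<->R1 -> R0=(0,0,0) R1=(0,0,0)
Op 4: merge R1<->R2 -> R1=(0,0,0) R2=(0,0,0)
Op 5: inc R2 by 3 -> R2=(0,0,3) value=3
Op 6: inc R0 by 1 -> R0=(1,0,0) value=1
Op 7: inc R0 by 3 -> R0=(4,0,0) value=4
Op 8: merge R2<->R0 -> R2=(4,0,3) R0=(4,0,3)
Op 9: merge R1<->R0 -> R1=(4,0,3) R0=(4,0,3)
Op 10: merge R1<->R0 -> R1=(4,0,3) R0=(4,0,3)
Op 11: inc R2 by 5 -> R2=(4,0,8) value=12
Op 12: inc R1 by 5 -> R1=(4,5,3) value=12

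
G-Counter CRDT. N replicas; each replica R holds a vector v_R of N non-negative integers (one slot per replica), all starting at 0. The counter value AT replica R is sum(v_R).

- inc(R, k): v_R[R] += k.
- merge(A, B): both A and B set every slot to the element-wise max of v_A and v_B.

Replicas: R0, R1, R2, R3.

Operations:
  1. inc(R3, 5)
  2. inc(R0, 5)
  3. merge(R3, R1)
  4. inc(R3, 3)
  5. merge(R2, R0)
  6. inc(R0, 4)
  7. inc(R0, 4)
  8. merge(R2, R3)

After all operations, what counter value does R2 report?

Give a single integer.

Answer: 13

Derivation:
Op 1: inc R3 by 5 -> R3=(0,0,0,5) value=5
Op 2: inc R0 by 5 -> R0=(5,0,0,0) value=5
Op 3: merge R3<->R1 -> R3=(0,0,0,5) R1=(0,0,0,5)
Op 4: inc R3 by 3 -> R3=(0,0,0,8) value=8
Op 5: merge R2<->R0 -> R2=(5,0,0,0) R0=(5,0,0,0)
Op 6: inc R0 by 4 -> R0=(9,0,0,0) value=9
Op 7: inc R0 by 4 -> R0=(13,0,0,0) value=13
Op 8: merge R2<->R3 -> R2=(5,0,0,8) R3=(5,0,0,8)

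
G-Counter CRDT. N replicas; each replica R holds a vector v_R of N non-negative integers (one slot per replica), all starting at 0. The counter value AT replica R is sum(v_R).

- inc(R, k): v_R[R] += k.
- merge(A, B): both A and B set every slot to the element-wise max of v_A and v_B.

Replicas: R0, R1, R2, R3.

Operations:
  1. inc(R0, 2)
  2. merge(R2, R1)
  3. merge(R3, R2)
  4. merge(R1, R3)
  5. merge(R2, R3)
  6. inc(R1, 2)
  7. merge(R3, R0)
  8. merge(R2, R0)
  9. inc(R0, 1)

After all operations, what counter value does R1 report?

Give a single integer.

Answer: 2

Derivation:
Op 1: inc R0 by 2 -> R0=(2,0,0,0) value=2
Op 2: merge R2<->R1 -> R2=(0,0,0,0) R1=(0,0,0,0)
Op 3: merge R3<->R2 -> R3=(0,0,0,0) R2=(0,0,0,0)
Op 4: merge R1<->R3 -> R1=(0,0,0,0) R3=(0,0,0,0)
Op 5: merge R2<->R3 -> R2=(0,0,0,0) R3=(0,0,0,0)
Op 6: inc R1 by 2 -> R1=(0,2,0,0) value=2
Op 7: merge R3<->R0 -> R3=(2,0,0,0) R0=(2,0,0,0)
Op 8: merge R2<->R0 -> R2=(2,0,0,0) R0=(2,0,0,0)
Op 9: inc R0 by 1 -> R0=(3,0,0,0) value=3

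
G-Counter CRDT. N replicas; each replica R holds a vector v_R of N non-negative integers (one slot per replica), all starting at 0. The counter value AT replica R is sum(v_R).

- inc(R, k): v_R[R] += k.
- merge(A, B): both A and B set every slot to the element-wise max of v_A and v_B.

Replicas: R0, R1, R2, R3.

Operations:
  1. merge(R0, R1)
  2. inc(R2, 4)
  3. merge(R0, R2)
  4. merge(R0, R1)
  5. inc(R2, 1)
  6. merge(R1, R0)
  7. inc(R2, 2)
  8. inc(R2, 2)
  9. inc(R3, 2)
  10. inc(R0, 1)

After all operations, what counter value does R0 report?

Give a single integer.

Answer: 5

Derivation:
Op 1: merge R0<->R1 -> R0=(0,0,0,0) R1=(0,0,0,0)
Op 2: inc R2 by 4 -> R2=(0,0,4,0) value=4
Op 3: merge R0<->R2 -> R0=(0,0,4,0) R2=(0,0,4,0)
Op 4: merge R0<->R1 -> R0=(0,0,4,0) R1=(0,0,4,0)
Op 5: inc R2 by 1 -> R2=(0,0,5,0) value=5
Op 6: merge R1<->R0 -> R1=(0,0,4,0) R0=(0,0,4,0)
Op 7: inc R2 by 2 -> R2=(0,0,7,0) value=7
Op 8: inc R2 by 2 -> R2=(0,0,9,0) value=9
Op 9: inc R3 by 2 -> R3=(0,0,0,2) value=2
Op 10: inc R0 by 1 -> R0=(1,0,4,0) value=5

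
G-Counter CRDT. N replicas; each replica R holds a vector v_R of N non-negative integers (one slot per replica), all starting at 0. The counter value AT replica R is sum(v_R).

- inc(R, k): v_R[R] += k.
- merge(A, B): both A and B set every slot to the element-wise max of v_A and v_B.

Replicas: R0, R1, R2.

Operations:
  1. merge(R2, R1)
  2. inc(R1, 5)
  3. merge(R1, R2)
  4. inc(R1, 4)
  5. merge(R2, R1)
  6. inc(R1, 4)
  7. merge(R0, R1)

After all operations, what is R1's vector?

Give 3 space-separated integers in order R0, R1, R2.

Op 1: merge R2<->R1 -> R2=(0,0,0) R1=(0,0,0)
Op 2: inc R1 by 5 -> R1=(0,5,0) value=5
Op 3: merge R1<->R2 -> R1=(0,5,0) R2=(0,5,0)
Op 4: inc R1 by 4 -> R1=(0,9,0) value=9
Op 5: merge R2<->R1 -> R2=(0,9,0) R1=(0,9,0)
Op 6: inc R1 by 4 -> R1=(0,13,0) value=13
Op 7: merge R0<->R1 -> R0=(0,13,0) R1=(0,13,0)

Answer: 0 13 0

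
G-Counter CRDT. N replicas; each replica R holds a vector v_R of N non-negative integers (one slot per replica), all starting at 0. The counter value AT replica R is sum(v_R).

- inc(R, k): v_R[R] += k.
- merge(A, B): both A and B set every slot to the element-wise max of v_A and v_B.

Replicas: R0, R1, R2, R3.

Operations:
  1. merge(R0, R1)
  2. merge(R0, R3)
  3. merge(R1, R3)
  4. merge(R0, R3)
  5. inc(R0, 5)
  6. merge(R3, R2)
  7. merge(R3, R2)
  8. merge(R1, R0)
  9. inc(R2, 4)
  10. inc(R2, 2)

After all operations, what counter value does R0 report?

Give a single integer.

Op 1: merge R0<->R1 -> R0=(0,0,0,0) R1=(0,0,0,0)
Op 2: merge R0<->R3 -> R0=(0,0,0,0) R3=(0,0,0,0)
Op 3: merge R1<->R3 -> R1=(0,0,0,0) R3=(0,0,0,0)
Op 4: merge R0<->R3 -> R0=(0,0,0,0) R3=(0,0,0,0)
Op 5: inc R0 by 5 -> R0=(5,0,0,0) value=5
Op 6: merge R3<->R2 -> R3=(0,0,0,0) R2=(0,0,0,0)
Op 7: merge R3<->R2 -> R3=(0,0,0,0) R2=(0,0,0,0)
Op 8: merge R1<->R0 -> R1=(5,0,0,0) R0=(5,0,0,0)
Op 9: inc R2 by 4 -> R2=(0,0,4,0) value=4
Op 10: inc R2 by 2 -> R2=(0,0,6,0) value=6

Answer: 5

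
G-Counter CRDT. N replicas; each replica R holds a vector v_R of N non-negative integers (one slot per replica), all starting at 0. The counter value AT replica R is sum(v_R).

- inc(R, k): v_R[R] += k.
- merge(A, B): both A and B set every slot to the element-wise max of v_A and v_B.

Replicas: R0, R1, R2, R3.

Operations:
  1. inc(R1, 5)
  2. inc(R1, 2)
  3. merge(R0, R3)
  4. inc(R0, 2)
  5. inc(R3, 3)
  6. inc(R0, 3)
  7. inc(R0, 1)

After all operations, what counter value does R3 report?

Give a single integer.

Answer: 3

Derivation:
Op 1: inc R1 by 5 -> R1=(0,5,0,0) value=5
Op 2: inc R1 by 2 -> R1=(0,7,0,0) value=7
Op 3: merge R0<->R3 -> R0=(0,0,0,0) R3=(0,0,0,0)
Op 4: inc R0 by 2 -> R0=(2,0,0,0) value=2
Op 5: inc R3 by 3 -> R3=(0,0,0,3) value=3
Op 6: inc R0 by 3 -> R0=(5,0,0,0) value=5
Op 7: inc R0 by 1 -> R0=(6,0,0,0) value=6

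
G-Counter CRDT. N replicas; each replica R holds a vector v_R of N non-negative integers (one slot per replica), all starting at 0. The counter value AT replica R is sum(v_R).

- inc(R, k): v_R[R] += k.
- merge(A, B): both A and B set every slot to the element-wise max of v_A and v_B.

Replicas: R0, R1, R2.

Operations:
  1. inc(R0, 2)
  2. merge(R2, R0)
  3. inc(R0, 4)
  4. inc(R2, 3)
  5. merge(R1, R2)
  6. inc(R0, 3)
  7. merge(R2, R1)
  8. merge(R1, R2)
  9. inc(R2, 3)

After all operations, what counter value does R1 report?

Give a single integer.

Answer: 5

Derivation:
Op 1: inc R0 by 2 -> R0=(2,0,0) value=2
Op 2: merge R2<->R0 -> R2=(2,0,0) R0=(2,0,0)
Op 3: inc R0 by 4 -> R0=(6,0,0) value=6
Op 4: inc R2 by 3 -> R2=(2,0,3) value=5
Op 5: merge R1<->R2 -> R1=(2,0,3) R2=(2,0,3)
Op 6: inc R0 by 3 -> R0=(9,0,0) value=9
Op 7: merge R2<->R1 -> R2=(2,0,3) R1=(2,0,3)
Op 8: merge R1<->R2 -> R1=(2,0,3) R2=(2,0,3)
Op 9: inc R2 by 3 -> R2=(2,0,6) value=8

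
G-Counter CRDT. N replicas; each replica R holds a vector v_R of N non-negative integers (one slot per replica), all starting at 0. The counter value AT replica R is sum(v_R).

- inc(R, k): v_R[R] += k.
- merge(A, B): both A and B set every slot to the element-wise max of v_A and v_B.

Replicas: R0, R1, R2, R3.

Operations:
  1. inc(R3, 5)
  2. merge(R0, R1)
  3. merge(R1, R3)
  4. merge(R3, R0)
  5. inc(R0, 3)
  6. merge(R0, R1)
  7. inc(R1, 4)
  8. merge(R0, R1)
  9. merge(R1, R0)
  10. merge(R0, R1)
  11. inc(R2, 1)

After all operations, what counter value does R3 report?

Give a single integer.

Answer: 5

Derivation:
Op 1: inc R3 by 5 -> R3=(0,0,0,5) value=5
Op 2: merge R0<->R1 -> R0=(0,0,0,0) R1=(0,0,0,0)
Op 3: merge R1<->R3 -> R1=(0,0,0,5) R3=(0,0,0,5)
Op 4: merge R3<->R0 -> R3=(0,0,0,5) R0=(0,0,0,5)
Op 5: inc R0 by 3 -> R0=(3,0,0,5) value=8
Op 6: merge R0<->R1 -> R0=(3,0,0,5) R1=(3,0,0,5)
Op 7: inc R1 by 4 -> R1=(3,4,0,5) value=12
Op 8: merge R0<->R1 -> R0=(3,4,0,5) R1=(3,4,0,5)
Op 9: merge R1<->R0 -> R1=(3,4,0,5) R0=(3,4,0,5)
Op 10: merge R0<->R1 -> R0=(3,4,0,5) R1=(3,4,0,5)
Op 11: inc R2 by 1 -> R2=(0,0,1,0) value=1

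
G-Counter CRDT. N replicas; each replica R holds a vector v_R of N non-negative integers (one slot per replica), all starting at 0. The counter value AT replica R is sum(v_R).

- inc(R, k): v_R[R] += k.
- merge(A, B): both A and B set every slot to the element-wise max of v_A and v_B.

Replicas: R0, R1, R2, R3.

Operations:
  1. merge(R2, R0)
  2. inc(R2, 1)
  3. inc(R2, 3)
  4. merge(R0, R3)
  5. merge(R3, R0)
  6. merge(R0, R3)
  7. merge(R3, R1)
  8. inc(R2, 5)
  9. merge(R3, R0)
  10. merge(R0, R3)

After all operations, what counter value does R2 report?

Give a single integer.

Op 1: merge R2<->R0 -> R2=(0,0,0,0) R0=(0,0,0,0)
Op 2: inc R2 by 1 -> R2=(0,0,1,0) value=1
Op 3: inc R2 by 3 -> R2=(0,0,4,0) value=4
Op 4: merge R0<->R3 -> R0=(0,0,0,0) R3=(0,0,0,0)
Op 5: merge R3<->R0 -> R3=(0,0,0,0) R0=(0,0,0,0)
Op 6: merge R0<->R3 -> R0=(0,0,0,0) R3=(0,0,0,0)
Op 7: merge R3<->R1 -> R3=(0,0,0,0) R1=(0,0,0,0)
Op 8: inc R2 by 5 -> R2=(0,0,9,0) value=9
Op 9: merge R3<->R0 -> R3=(0,0,0,0) R0=(0,0,0,0)
Op 10: merge R0<->R3 -> R0=(0,0,0,0) R3=(0,0,0,0)

Answer: 9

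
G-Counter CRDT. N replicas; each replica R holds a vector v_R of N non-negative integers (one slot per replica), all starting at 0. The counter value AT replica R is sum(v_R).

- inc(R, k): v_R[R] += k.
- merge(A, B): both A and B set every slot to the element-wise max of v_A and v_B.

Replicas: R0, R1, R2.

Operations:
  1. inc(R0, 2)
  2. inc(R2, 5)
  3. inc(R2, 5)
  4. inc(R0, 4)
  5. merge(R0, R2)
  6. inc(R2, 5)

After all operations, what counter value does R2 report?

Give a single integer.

Answer: 21

Derivation:
Op 1: inc R0 by 2 -> R0=(2,0,0) value=2
Op 2: inc R2 by 5 -> R2=(0,0,5) value=5
Op 3: inc R2 by 5 -> R2=(0,0,10) value=10
Op 4: inc R0 by 4 -> R0=(6,0,0) value=6
Op 5: merge R0<->R2 -> R0=(6,0,10) R2=(6,0,10)
Op 6: inc R2 by 5 -> R2=(6,0,15) value=21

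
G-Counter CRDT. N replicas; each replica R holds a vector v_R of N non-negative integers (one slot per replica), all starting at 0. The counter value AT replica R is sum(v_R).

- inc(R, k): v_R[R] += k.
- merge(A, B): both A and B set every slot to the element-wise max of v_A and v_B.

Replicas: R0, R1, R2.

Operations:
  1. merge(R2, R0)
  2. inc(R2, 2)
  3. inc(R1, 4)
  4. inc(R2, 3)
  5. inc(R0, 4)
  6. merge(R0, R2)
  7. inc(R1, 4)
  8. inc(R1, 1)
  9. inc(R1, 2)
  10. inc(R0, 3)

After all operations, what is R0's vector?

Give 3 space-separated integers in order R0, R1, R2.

Answer: 7 0 5

Derivation:
Op 1: merge R2<->R0 -> R2=(0,0,0) R0=(0,0,0)
Op 2: inc R2 by 2 -> R2=(0,0,2) value=2
Op 3: inc R1 by 4 -> R1=(0,4,0) value=4
Op 4: inc R2 by 3 -> R2=(0,0,5) value=5
Op 5: inc R0 by 4 -> R0=(4,0,0) value=4
Op 6: merge R0<->R2 -> R0=(4,0,5) R2=(4,0,5)
Op 7: inc R1 by 4 -> R1=(0,8,0) value=8
Op 8: inc R1 by 1 -> R1=(0,9,0) value=9
Op 9: inc R1 by 2 -> R1=(0,11,0) value=11
Op 10: inc R0 by 3 -> R0=(7,0,5) value=12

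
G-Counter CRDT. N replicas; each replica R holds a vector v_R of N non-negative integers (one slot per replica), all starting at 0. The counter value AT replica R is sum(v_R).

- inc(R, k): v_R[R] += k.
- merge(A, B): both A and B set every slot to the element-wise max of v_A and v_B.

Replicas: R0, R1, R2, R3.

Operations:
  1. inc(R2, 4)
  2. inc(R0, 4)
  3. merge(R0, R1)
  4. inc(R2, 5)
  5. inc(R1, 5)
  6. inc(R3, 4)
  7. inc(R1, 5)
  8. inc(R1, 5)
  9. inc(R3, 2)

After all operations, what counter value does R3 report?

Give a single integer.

Op 1: inc R2 by 4 -> R2=(0,0,4,0) value=4
Op 2: inc R0 by 4 -> R0=(4,0,0,0) value=4
Op 3: merge R0<->R1 -> R0=(4,0,0,0) R1=(4,0,0,0)
Op 4: inc R2 by 5 -> R2=(0,0,9,0) value=9
Op 5: inc R1 by 5 -> R1=(4,5,0,0) value=9
Op 6: inc R3 by 4 -> R3=(0,0,0,4) value=4
Op 7: inc R1 by 5 -> R1=(4,10,0,0) value=14
Op 8: inc R1 by 5 -> R1=(4,15,0,0) value=19
Op 9: inc R3 by 2 -> R3=(0,0,0,6) value=6

Answer: 6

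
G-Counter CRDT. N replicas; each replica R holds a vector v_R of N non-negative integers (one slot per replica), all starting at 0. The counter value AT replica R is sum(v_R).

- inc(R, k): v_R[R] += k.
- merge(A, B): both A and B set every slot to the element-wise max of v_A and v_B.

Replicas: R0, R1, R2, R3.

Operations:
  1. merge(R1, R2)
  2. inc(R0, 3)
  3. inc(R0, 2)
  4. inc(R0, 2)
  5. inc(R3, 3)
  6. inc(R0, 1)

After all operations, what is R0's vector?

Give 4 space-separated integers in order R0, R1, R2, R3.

Op 1: merge R1<->R2 -> R1=(0,0,0,0) R2=(0,0,0,0)
Op 2: inc R0 by 3 -> R0=(3,0,0,0) value=3
Op 3: inc R0 by 2 -> R0=(5,0,0,0) value=5
Op 4: inc R0 by 2 -> R0=(7,0,0,0) value=7
Op 5: inc R3 by 3 -> R3=(0,0,0,3) value=3
Op 6: inc R0 by 1 -> R0=(8,0,0,0) value=8

Answer: 8 0 0 0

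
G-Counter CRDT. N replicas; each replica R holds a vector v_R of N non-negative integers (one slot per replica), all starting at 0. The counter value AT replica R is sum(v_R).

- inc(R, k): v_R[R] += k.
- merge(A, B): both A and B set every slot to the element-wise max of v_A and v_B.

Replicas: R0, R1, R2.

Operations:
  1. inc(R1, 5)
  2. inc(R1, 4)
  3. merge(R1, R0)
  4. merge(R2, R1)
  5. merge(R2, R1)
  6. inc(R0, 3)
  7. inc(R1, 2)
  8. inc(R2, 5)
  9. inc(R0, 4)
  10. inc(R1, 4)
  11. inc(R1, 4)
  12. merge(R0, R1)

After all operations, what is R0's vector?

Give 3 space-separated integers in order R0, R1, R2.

Op 1: inc R1 by 5 -> R1=(0,5,0) value=5
Op 2: inc R1 by 4 -> R1=(0,9,0) value=9
Op 3: merge R1<->R0 -> R1=(0,9,0) R0=(0,9,0)
Op 4: merge R2<->R1 -> R2=(0,9,0) R1=(0,9,0)
Op 5: merge R2<->R1 -> R2=(0,9,0) R1=(0,9,0)
Op 6: inc R0 by 3 -> R0=(3,9,0) value=12
Op 7: inc R1 by 2 -> R1=(0,11,0) value=11
Op 8: inc R2 by 5 -> R2=(0,9,5) value=14
Op 9: inc R0 by 4 -> R0=(7,9,0) value=16
Op 10: inc R1 by 4 -> R1=(0,15,0) value=15
Op 11: inc R1 by 4 -> R1=(0,19,0) value=19
Op 12: merge R0<->R1 -> R0=(7,19,0) R1=(7,19,0)

Answer: 7 19 0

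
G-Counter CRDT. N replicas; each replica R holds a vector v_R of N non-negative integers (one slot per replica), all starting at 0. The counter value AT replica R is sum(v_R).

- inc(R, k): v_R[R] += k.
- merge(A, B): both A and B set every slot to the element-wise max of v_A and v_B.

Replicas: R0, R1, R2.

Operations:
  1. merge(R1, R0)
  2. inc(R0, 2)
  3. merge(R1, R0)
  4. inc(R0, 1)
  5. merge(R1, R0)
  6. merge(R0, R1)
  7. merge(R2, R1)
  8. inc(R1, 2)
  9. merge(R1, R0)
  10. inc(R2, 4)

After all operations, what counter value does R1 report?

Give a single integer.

Answer: 5

Derivation:
Op 1: merge R1<->R0 -> R1=(0,0,0) R0=(0,0,0)
Op 2: inc R0 by 2 -> R0=(2,0,0) value=2
Op 3: merge R1<->R0 -> R1=(2,0,0) R0=(2,0,0)
Op 4: inc R0 by 1 -> R0=(3,0,0) value=3
Op 5: merge R1<->R0 -> R1=(3,0,0) R0=(3,0,0)
Op 6: merge R0<->R1 -> R0=(3,0,0) R1=(3,0,0)
Op 7: merge R2<->R1 -> R2=(3,0,0) R1=(3,0,0)
Op 8: inc R1 by 2 -> R1=(3,2,0) value=5
Op 9: merge R1<->R0 -> R1=(3,2,0) R0=(3,2,0)
Op 10: inc R2 by 4 -> R2=(3,0,4) value=7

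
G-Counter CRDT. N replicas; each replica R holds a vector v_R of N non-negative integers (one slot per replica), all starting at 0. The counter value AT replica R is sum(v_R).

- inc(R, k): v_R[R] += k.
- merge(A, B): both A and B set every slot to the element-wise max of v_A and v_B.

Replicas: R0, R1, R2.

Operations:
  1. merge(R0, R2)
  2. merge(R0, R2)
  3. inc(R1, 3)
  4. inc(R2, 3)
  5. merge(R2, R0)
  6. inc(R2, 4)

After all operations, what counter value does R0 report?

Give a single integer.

Answer: 3

Derivation:
Op 1: merge R0<->R2 -> R0=(0,0,0) R2=(0,0,0)
Op 2: merge R0<->R2 -> R0=(0,0,0) R2=(0,0,0)
Op 3: inc R1 by 3 -> R1=(0,3,0) value=3
Op 4: inc R2 by 3 -> R2=(0,0,3) value=3
Op 5: merge R2<->R0 -> R2=(0,0,3) R0=(0,0,3)
Op 6: inc R2 by 4 -> R2=(0,0,7) value=7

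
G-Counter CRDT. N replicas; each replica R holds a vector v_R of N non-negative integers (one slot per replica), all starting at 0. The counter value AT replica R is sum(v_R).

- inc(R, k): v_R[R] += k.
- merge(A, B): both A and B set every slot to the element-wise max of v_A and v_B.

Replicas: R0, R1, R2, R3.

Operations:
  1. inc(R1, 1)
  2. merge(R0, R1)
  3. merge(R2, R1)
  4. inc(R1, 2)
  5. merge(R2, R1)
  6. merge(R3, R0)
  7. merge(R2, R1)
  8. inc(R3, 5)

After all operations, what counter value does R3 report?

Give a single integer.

Op 1: inc R1 by 1 -> R1=(0,1,0,0) value=1
Op 2: merge R0<->R1 -> R0=(0,1,0,0) R1=(0,1,0,0)
Op 3: merge R2<->R1 -> R2=(0,1,0,0) R1=(0,1,0,0)
Op 4: inc R1 by 2 -> R1=(0,3,0,0) value=3
Op 5: merge R2<->R1 -> R2=(0,3,0,0) R1=(0,3,0,0)
Op 6: merge R3<->R0 -> R3=(0,1,0,0) R0=(0,1,0,0)
Op 7: merge R2<->R1 -> R2=(0,3,0,0) R1=(0,3,0,0)
Op 8: inc R3 by 5 -> R3=(0,1,0,5) value=6

Answer: 6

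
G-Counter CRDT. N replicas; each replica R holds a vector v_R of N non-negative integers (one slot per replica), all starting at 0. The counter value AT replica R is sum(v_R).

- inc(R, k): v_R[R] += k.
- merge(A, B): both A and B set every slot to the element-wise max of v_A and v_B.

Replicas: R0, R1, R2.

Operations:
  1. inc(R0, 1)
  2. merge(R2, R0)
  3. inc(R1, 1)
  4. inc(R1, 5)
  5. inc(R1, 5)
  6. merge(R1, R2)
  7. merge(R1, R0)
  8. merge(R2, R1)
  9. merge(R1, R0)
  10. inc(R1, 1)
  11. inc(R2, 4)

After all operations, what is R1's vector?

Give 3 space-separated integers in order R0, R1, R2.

Answer: 1 12 0

Derivation:
Op 1: inc R0 by 1 -> R0=(1,0,0) value=1
Op 2: merge R2<->R0 -> R2=(1,0,0) R0=(1,0,0)
Op 3: inc R1 by 1 -> R1=(0,1,0) value=1
Op 4: inc R1 by 5 -> R1=(0,6,0) value=6
Op 5: inc R1 by 5 -> R1=(0,11,0) value=11
Op 6: merge R1<->R2 -> R1=(1,11,0) R2=(1,11,0)
Op 7: merge R1<->R0 -> R1=(1,11,0) R0=(1,11,0)
Op 8: merge R2<->R1 -> R2=(1,11,0) R1=(1,11,0)
Op 9: merge R1<->R0 -> R1=(1,11,0) R0=(1,11,0)
Op 10: inc R1 by 1 -> R1=(1,12,0) value=13
Op 11: inc R2 by 4 -> R2=(1,11,4) value=16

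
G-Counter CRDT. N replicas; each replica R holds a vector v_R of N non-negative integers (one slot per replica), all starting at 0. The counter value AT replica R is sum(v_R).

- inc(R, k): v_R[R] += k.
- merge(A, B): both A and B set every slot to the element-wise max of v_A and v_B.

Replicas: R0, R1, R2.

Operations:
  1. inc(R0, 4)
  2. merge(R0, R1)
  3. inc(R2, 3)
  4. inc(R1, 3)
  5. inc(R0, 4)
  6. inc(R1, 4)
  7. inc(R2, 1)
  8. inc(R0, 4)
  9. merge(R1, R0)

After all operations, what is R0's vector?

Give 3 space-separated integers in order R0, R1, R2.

Op 1: inc R0 by 4 -> R0=(4,0,0) value=4
Op 2: merge R0<->R1 -> R0=(4,0,0) R1=(4,0,0)
Op 3: inc R2 by 3 -> R2=(0,0,3) value=3
Op 4: inc R1 by 3 -> R1=(4,3,0) value=7
Op 5: inc R0 by 4 -> R0=(8,0,0) value=8
Op 6: inc R1 by 4 -> R1=(4,7,0) value=11
Op 7: inc R2 by 1 -> R2=(0,0,4) value=4
Op 8: inc R0 by 4 -> R0=(12,0,0) value=12
Op 9: merge R1<->R0 -> R1=(12,7,0) R0=(12,7,0)

Answer: 12 7 0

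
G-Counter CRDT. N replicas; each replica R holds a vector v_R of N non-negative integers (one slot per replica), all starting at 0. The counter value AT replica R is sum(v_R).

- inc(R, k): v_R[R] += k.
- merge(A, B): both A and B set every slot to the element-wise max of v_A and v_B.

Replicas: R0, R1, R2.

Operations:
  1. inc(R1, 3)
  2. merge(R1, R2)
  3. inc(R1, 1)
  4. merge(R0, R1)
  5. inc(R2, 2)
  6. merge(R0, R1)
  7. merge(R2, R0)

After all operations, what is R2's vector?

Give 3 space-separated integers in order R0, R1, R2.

Answer: 0 4 2

Derivation:
Op 1: inc R1 by 3 -> R1=(0,3,0) value=3
Op 2: merge R1<->R2 -> R1=(0,3,0) R2=(0,3,0)
Op 3: inc R1 by 1 -> R1=(0,4,0) value=4
Op 4: merge R0<->R1 -> R0=(0,4,0) R1=(0,4,0)
Op 5: inc R2 by 2 -> R2=(0,3,2) value=5
Op 6: merge R0<->R1 -> R0=(0,4,0) R1=(0,4,0)
Op 7: merge R2<->R0 -> R2=(0,4,2) R0=(0,4,2)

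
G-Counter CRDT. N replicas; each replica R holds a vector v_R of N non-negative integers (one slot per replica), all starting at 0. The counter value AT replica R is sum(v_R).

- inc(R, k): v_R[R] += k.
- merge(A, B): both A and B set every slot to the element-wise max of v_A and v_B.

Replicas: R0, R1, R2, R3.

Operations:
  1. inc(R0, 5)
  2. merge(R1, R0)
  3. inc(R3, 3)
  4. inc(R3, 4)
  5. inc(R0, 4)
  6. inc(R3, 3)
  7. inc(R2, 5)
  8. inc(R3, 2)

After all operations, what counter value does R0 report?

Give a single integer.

Op 1: inc R0 by 5 -> R0=(5,0,0,0) value=5
Op 2: merge R1<->R0 -> R1=(5,0,0,0) R0=(5,0,0,0)
Op 3: inc R3 by 3 -> R3=(0,0,0,3) value=3
Op 4: inc R3 by 4 -> R3=(0,0,0,7) value=7
Op 5: inc R0 by 4 -> R0=(9,0,0,0) value=9
Op 6: inc R3 by 3 -> R3=(0,0,0,10) value=10
Op 7: inc R2 by 5 -> R2=(0,0,5,0) value=5
Op 8: inc R3 by 2 -> R3=(0,0,0,12) value=12

Answer: 9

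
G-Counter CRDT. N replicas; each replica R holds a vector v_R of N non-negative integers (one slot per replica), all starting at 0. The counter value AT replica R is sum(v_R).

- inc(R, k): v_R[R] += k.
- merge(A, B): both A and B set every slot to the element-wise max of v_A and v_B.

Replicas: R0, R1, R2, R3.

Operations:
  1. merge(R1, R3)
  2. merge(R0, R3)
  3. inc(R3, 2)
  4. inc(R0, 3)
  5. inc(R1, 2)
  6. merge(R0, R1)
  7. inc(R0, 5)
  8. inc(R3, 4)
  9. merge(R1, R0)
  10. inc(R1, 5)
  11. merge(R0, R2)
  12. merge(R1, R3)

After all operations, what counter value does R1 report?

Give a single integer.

Answer: 21

Derivation:
Op 1: merge R1<->R3 -> R1=(0,0,0,0) R3=(0,0,0,0)
Op 2: merge R0<->R3 -> R0=(0,0,0,0) R3=(0,0,0,0)
Op 3: inc R3 by 2 -> R3=(0,0,0,2) value=2
Op 4: inc R0 by 3 -> R0=(3,0,0,0) value=3
Op 5: inc R1 by 2 -> R1=(0,2,0,0) value=2
Op 6: merge R0<->R1 -> R0=(3,2,0,0) R1=(3,2,0,0)
Op 7: inc R0 by 5 -> R0=(8,2,0,0) value=10
Op 8: inc R3 by 4 -> R3=(0,0,0,6) value=6
Op 9: merge R1<->R0 -> R1=(8,2,0,0) R0=(8,2,0,0)
Op 10: inc R1 by 5 -> R1=(8,7,0,0) value=15
Op 11: merge R0<->R2 -> R0=(8,2,0,0) R2=(8,2,0,0)
Op 12: merge R1<->R3 -> R1=(8,7,0,6) R3=(8,7,0,6)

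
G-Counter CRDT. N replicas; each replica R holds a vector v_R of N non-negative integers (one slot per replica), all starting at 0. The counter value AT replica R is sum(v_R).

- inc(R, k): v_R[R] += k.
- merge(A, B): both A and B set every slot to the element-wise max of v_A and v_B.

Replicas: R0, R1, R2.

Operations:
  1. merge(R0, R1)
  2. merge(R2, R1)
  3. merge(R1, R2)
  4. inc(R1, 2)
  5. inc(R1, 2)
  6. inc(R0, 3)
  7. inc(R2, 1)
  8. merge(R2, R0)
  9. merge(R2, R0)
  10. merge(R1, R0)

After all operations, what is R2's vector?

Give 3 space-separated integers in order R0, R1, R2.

Answer: 3 0 1

Derivation:
Op 1: merge R0<->R1 -> R0=(0,0,0) R1=(0,0,0)
Op 2: merge R2<->R1 -> R2=(0,0,0) R1=(0,0,0)
Op 3: merge R1<->R2 -> R1=(0,0,0) R2=(0,0,0)
Op 4: inc R1 by 2 -> R1=(0,2,0) value=2
Op 5: inc R1 by 2 -> R1=(0,4,0) value=4
Op 6: inc R0 by 3 -> R0=(3,0,0) value=3
Op 7: inc R2 by 1 -> R2=(0,0,1) value=1
Op 8: merge R2<->R0 -> R2=(3,0,1) R0=(3,0,1)
Op 9: merge R2<->R0 -> R2=(3,0,1) R0=(3,0,1)
Op 10: merge R1<->R0 -> R1=(3,4,1) R0=(3,4,1)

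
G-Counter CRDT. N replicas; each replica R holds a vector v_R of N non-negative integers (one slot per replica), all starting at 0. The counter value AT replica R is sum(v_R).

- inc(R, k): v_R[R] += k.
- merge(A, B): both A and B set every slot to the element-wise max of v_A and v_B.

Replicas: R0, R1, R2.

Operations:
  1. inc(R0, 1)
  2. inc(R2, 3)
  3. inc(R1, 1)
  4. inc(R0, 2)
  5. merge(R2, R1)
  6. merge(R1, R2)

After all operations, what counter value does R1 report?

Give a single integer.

Answer: 4

Derivation:
Op 1: inc R0 by 1 -> R0=(1,0,0) value=1
Op 2: inc R2 by 3 -> R2=(0,0,3) value=3
Op 3: inc R1 by 1 -> R1=(0,1,0) value=1
Op 4: inc R0 by 2 -> R0=(3,0,0) value=3
Op 5: merge R2<->R1 -> R2=(0,1,3) R1=(0,1,3)
Op 6: merge R1<->R2 -> R1=(0,1,3) R2=(0,1,3)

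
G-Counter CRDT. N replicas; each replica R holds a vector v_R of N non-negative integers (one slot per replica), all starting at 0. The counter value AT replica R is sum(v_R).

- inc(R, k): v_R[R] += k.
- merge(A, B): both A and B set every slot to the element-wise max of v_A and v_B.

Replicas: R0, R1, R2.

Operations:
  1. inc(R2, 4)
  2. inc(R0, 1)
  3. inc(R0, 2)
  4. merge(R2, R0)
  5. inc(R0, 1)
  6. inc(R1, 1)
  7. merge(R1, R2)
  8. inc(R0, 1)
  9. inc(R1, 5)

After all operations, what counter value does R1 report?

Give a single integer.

Op 1: inc R2 by 4 -> R2=(0,0,4) value=4
Op 2: inc R0 by 1 -> R0=(1,0,0) value=1
Op 3: inc R0 by 2 -> R0=(3,0,0) value=3
Op 4: merge R2<->R0 -> R2=(3,0,4) R0=(3,0,4)
Op 5: inc R0 by 1 -> R0=(4,0,4) value=8
Op 6: inc R1 by 1 -> R1=(0,1,0) value=1
Op 7: merge R1<->R2 -> R1=(3,1,4) R2=(3,1,4)
Op 8: inc R0 by 1 -> R0=(5,0,4) value=9
Op 9: inc R1 by 5 -> R1=(3,6,4) value=13

Answer: 13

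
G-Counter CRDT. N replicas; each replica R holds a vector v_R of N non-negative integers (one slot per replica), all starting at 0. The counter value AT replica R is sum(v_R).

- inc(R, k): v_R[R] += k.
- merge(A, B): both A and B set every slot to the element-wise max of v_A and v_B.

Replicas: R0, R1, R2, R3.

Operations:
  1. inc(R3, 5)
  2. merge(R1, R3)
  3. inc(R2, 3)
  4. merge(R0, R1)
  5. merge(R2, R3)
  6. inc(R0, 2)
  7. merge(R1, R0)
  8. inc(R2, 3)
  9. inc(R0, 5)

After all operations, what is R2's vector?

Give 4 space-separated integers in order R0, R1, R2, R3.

Op 1: inc R3 by 5 -> R3=(0,0,0,5) value=5
Op 2: merge R1<->R3 -> R1=(0,0,0,5) R3=(0,0,0,5)
Op 3: inc R2 by 3 -> R2=(0,0,3,0) value=3
Op 4: merge R0<->R1 -> R0=(0,0,0,5) R1=(0,0,0,5)
Op 5: merge R2<->R3 -> R2=(0,0,3,5) R3=(0,0,3,5)
Op 6: inc R0 by 2 -> R0=(2,0,0,5) value=7
Op 7: merge R1<->R0 -> R1=(2,0,0,5) R0=(2,0,0,5)
Op 8: inc R2 by 3 -> R2=(0,0,6,5) value=11
Op 9: inc R0 by 5 -> R0=(7,0,0,5) value=12

Answer: 0 0 6 5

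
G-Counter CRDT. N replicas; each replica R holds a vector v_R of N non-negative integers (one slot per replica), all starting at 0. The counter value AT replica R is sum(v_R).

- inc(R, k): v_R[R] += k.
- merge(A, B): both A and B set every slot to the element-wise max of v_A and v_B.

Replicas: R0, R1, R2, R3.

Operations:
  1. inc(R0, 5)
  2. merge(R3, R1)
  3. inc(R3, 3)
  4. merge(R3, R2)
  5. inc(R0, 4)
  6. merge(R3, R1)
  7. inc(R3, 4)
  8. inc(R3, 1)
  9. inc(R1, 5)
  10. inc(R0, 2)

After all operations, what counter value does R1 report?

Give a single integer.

Answer: 8

Derivation:
Op 1: inc R0 by 5 -> R0=(5,0,0,0) value=5
Op 2: merge R3<->R1 -> R3=(0,0,0,0) R1=(0,0,0,0)
Op 3: inc R3 by 3 -> R3=(0,0,0,3) value=3
Op 4: merge R3<->R2 -> R3=(0,0,0,3) R2=(0,0,0,3)
Op 5: inc R0 by 4 -> R0=(9,0,0,0) value=9
Op 6: merge R3<->R1 -> R3=(0,0,0,3) R1=(0,0,0,3)
Op 7: inc R3 by 4 -> R3=(0,0,0,7) value=7
Op 8: inc R3 by 1 -> R3=(0,0,0,8) value=8
Op 9: inc R1 by 5 -> R1=(0,5,0,3) value=8
Op 10: inc R0 by 2 -> R0=(11,0,0,0) value=11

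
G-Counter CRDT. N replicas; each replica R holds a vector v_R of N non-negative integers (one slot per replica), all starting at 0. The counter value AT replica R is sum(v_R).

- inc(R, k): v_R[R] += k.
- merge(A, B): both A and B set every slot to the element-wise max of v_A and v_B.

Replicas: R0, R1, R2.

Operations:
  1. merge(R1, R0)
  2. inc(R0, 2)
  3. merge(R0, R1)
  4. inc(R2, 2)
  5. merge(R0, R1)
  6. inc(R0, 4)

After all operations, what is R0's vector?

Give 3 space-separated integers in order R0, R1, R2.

Op 1: merge R1<->R0 -> R1=(0,0,0) R0=(0,0,0)
Op 2: inc R0 by 2 -> R0=(2,0,0) value=2
Op 3: merge R0<->R1 -> R0=(2,0,0) R1=(2,0,0)
Op 4: inc R2 by 2 -> R2=(0,0,2) value=2
Op 5: merge R0<->R1 -> R0=(2,0,0) R1=(2,0,0)
Op 6: inc R0 by 4 -> R0=(6,0,0) value=6

Answer: 6 0 0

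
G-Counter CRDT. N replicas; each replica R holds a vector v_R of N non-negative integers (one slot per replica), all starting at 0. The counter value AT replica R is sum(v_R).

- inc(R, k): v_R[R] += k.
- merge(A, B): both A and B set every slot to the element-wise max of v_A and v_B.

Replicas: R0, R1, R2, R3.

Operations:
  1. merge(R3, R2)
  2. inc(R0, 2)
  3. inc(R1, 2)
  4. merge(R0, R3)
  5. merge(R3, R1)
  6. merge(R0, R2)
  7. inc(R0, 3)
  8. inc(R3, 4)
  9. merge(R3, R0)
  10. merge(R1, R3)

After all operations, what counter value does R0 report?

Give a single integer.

Op 1: merge R3<->R2 -> R3=(0,0,0,0) R2=(0,0,0,0)
Op 2: inc R0 by 2 -> R0=(2,0,0,0) value=2
Op 3: inc R1 by 2 -> R1=(0,2,0,0) value=2
Op 4: merge R0<->R3 -> R0=(2,0,0,0) R3=(2,0,0,0)
Op 5: merge R3<->R1 -> R3=(2,2,0,0) R1=(2,2,0,0)
Op 6: merge R0<->R2 -> R0=(2,0,0,0) R2=(2,0,0,0)
Op 7: inc R0 by 3 -> R0=(5,0,0,0) value=5
Op 8: inc R3 by 4 -> R3=(2,2,0,4) value=8
Op 9: merge R3<->R0 -> R3=(5,2,0,4) R0=(5,2,0,4)
Op 10: merge R1<->R3 -> R1=(5,2,0,4) R3=(5,2,0,4)

Answer: 11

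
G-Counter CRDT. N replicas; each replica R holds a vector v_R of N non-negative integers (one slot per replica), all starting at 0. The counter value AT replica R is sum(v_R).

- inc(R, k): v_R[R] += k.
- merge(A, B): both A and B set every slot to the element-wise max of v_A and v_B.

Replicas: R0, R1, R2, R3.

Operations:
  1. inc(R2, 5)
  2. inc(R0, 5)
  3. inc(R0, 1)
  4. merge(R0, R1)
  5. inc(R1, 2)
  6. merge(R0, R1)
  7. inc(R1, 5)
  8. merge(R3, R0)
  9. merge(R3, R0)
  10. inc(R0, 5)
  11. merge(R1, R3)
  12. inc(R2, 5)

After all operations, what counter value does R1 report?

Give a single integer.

Op 1: inc R2 by 5 -> R2=(0,0,5,0) value=5
Op 2: inc R0 by 5 -> R0=(5,0,0,0) value=5
Op 3: inc R0 by 1 -> R0=(6,0,0,0) value=6
Op 4: merge R0<->R1 -> R0=(6,0,0,0) R1=(6,0,0,0)
Op 5: inc R1 by 2 -> R1=(6,2,0,0) value=8
Op 6: merge R0<->R1 -> R0=(6,2,0,0) R1=(6,2,0,0)
Op 7: inc R1 by 5 -> R1=(6,7,0,0) value=13
Op 8: merge R3<->R0 -> R3=(6,2,0,0) R0=(6,2,0,0)
Op 9: merge R3<->R0 -> R3=(6,2,0,0) R0=(6,2,0,0)
Op 10: inc R0 by 5 -> R0=(11,2,0,0) value=13
Op 11: merge R1<->R3 -> R1=(6,7,0,0) R3=(6,7,0,0)
Op 12: inc R2 by 5 -> R2=(0,0,10,0) value=10

Answer: 13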